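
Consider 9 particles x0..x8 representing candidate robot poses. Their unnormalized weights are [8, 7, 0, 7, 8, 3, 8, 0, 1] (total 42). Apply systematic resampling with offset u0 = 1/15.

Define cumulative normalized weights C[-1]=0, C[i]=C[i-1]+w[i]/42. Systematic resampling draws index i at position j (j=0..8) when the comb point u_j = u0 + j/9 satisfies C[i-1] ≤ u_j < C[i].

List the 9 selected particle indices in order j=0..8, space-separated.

0 0 1 3 3 4 5 6 6

C = [4/21, 5/14, 5/14, 11/21, 5/7, 11/14, 41/42, 41/42, 1]
j=0: u_0=1/15 ∈ [0, 4/21) → index 0
j=1: u_1=8/45 ∈ [0, 4/21) → index 0
j=2: u_2=13/45 ∈ [4/21, 5/14) → index 1
j=3: u_3=2/5 ∈ [5/14, 11/21) → index 3
j=4: u_4=23/45 ∈ [5/14, 11/21) → index 3
j=5: u_5=28/45 ∈ [11/21, 5/7) → index 4
j=6: u_6=11/15 ∈ [5/7, 11/14) → index 5
j=7: u_7=38/45 ∈ [11/14, 41/42) → index 6
j=8: u_8=43/45 ∈ [11/14, 41/42) → index 6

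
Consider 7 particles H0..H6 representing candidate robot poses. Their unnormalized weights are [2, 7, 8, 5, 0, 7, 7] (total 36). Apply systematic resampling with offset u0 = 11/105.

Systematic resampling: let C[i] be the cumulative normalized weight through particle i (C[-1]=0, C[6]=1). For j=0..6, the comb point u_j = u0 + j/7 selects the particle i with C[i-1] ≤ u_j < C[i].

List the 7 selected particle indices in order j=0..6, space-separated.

C = [1/18, 1/4, 17/36, 11/18, 11/18, 29/36, 1]
j=0: u_0=11/105 ∈ [1/18, 1/4) → index 1
j=1: u_1=26/105 ∈ [1/18, 1/4) → index 1
j=2: u_2=41/105 ∈ [1/4, 17/36) → index 2
j=3: u_3=8/15 ∈ [17/36, 11/18) → index 3
j=4: u_4=71/105 ∈ [11/18, 29/36) → index 5
j=5: u_5=86/105 ∈ [29/36, 1) → index 6
j=6: u_6=101/105 ∈ [29/36, 1) → index 6

1 1 2 3 5 6 6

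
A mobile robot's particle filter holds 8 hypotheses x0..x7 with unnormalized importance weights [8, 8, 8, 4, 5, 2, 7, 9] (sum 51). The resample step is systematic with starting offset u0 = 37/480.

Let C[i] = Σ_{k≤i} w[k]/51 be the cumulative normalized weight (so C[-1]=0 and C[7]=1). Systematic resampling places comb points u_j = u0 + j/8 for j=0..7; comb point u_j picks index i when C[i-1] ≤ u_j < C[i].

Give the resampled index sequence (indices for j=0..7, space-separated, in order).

C = [8/51, 16/51, 8/17, 28/51, 11/17, 35/51, 14/17, 1]
j=0: u_0=37/480 ∈ [0, 8/51) → index 0
j=1: u_1=97/480 ∈ [8/51, 16/51) → index 1
j=2: u_2=157/480 ∈ [16/51, 8/17) → index 2
j=3: u_3=217/480 ∈ [16/51, 8/17) → index 2
j=4: u_4=277/480 ∈ [28/51, 11/17) → index 4
j=5: u_5=337/480 ∈ [35/51, 14/17) → index 6
j=6: u_6=397/480 ∈ [14/17, 1) → index 7
j=7: u_7=457/480 ∈ [14/17, 1) → index 7

0 1 2 2 4 6 7 7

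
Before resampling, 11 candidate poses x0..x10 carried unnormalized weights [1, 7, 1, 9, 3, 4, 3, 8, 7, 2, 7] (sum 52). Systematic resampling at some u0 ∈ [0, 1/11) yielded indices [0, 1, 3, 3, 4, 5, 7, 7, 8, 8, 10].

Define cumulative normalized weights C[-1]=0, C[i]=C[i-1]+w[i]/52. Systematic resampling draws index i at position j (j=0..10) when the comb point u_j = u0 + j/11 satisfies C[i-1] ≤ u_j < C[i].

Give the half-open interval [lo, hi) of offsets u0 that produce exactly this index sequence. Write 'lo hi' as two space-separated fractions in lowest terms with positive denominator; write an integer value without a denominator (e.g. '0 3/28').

C = [1/52, 2/13, 9/52, 9/26, 21/52, 25/52, 7/13, 9/13, 43/52, 45/52, 1]
j=0 picked index 0: u0 ∈ [0, 1/52)
j=1 picked index 1: u0 ∈ [-41/572, 9/143)
j=2 picked index 3: u0 ∈ [-5/572, 47/286)
j=3 picked index 3: u0 ∈ [-57/572, 21/286)
j=4 picked index 4: u0 ∈ [-5/286, 23/572)
j=5 picked index 5: u0 ∈ [-29/572, 15/572)
j=6 picked index 7: u0 ∈ [-1/143, 21/143)
j=7 picked index 7: u0 ∈ [-14/143, 8/143)
j=8 picked index 8: u0 ∈ [-5/143, 57/572)
j=9 picked index 8: u0 ∈ [-18/143, 5/572)
j=10 picked index 10: u0 ∈ [-25/572, 1/11)
intersection: [0, 5/572)

0 5/572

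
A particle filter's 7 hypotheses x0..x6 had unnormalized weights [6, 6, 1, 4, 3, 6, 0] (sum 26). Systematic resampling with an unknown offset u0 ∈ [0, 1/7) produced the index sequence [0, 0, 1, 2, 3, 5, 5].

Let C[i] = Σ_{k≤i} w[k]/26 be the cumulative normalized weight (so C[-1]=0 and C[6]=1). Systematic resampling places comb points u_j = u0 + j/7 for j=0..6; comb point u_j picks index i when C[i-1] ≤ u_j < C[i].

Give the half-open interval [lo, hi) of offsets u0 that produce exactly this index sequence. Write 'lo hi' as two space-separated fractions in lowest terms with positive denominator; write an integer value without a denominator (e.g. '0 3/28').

5/91 1/14

C = [3/13, 6/13, 1/2, 17/26, 10/13, 1, 1]
j=0 picked index 0: u0 ∈ [0, 3/13)
j=1 picked index 0: u0 ∈ [-1/7, 8/91)
j=2 picked index 1: u0 ∈ [-5/91, 16/91)
j=3 picked index 2: u0 ∈ [3/91, 1/14)
j=4 picked index 3: u0 ∈ [-1/14, 15/182)
j=5 picked index 5: u0 ∈ [5/91, 2/7)
j=6 picked index 5: u0 ∈ [-8/91, 1/7)
intersection: [5/91, 1/14)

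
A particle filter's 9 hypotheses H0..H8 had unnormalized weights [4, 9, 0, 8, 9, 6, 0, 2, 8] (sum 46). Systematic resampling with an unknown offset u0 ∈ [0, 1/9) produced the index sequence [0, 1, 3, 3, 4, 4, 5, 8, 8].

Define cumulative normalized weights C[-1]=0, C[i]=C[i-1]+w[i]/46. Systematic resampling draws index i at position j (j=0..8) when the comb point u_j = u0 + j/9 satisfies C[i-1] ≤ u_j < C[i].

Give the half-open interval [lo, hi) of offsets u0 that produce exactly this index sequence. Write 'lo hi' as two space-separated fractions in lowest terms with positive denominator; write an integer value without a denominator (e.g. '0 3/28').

C = [2/23, 13/46, 13/46, 21/46, 15/23, 18/23, 18/23, 19/23, 1]
j=0 picked index 0: u0 ∈ [0, 2/23)
j=1 picked index 1: u0 ∈ [-5/207, 71/414)
j=2 picked index 3: u0 ∈ [25/414, 97/414)
j=3 picked index 3: u0 ∈ [-7/138, 17/138)
j=4 picked index 4: u0 ∈ [5/414, 43/207)
j=5 picked index 4: u0 ∈ [-41/414, 20/207)
j=6 picked index 5: u0 ∈ [-1/69, 8/69)
j=7 picked index 8: u0 ∈ [10/207, 2/9)
j=8 picked index 8: u0 ∈ [-13/207, 1/9)
intersection: [25/414, 2/23)

25/414 2/23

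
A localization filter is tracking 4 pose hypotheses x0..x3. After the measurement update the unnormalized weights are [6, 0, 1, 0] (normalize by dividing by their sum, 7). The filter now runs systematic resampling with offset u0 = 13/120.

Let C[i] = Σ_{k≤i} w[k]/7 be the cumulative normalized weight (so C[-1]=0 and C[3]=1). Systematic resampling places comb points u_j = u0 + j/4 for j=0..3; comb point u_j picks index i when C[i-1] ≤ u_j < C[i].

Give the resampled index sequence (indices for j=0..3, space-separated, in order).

0 0 0 2

C = [6/7, 6/7, 1, 1]
j=0: u_0=13/120 ∈ [0, 6/7) → index 0
j=1: u_1=43/120 ∈ [0, 6/7) → index 0
j=2: u_2=73/120 ∈ [0, 6/7) → index 0
j=3: u_3=103/120 ∈ [6/7, 1) → index 2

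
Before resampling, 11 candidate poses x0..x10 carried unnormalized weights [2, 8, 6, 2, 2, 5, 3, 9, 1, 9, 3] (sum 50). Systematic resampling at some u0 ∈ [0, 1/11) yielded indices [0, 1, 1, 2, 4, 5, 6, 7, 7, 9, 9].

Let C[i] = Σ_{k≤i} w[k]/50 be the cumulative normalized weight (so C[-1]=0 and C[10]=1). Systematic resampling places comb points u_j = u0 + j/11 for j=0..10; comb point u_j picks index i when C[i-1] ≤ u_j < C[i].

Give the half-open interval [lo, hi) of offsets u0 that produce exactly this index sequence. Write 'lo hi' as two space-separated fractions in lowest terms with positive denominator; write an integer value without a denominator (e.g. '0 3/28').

0 7/550

C = [1/25, 1/5, 8/25, 9/25, 2/5, 1/2, 14/25, 37/50, 19/25, 47/50, 1]
j=0 picked index 0: u0 ∈ [0, 1/25)
j=1 picked index 1: u0 ∈ [-14/275, 6/55)
j=2 picked index 1: u0 ∈ [-39/275, 1/55)
j=3 picked index 2: u0 ∈ [-4/55, 13/275)
j=4 picked index 4: u0 ∈ [-1/275, 2/55)
j=5 picked index 5: u0 ∈ [-3/55, 1/22)
j=6 picked index 6: u0 ∈ [-1/22, 4/275)
j=7 picked index 7: u0 ∈ [-21/275, 57/550)
j=8 picked index 7: u0 ∈ [-46/275, 7/550)
j=9 picked index 9: u0 ∈ [-16/275, 67/550)
j=10 picked index 9: u0 ∈ [-41/275, 17/550)
intersection: [0, 7/550)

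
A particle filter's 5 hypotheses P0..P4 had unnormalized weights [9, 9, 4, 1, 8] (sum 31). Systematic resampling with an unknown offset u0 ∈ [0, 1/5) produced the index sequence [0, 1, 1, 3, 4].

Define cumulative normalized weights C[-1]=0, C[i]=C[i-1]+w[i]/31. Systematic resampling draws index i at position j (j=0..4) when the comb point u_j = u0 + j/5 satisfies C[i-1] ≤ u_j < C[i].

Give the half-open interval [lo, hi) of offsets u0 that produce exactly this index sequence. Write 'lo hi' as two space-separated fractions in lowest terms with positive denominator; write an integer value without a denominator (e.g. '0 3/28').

C = [9/31, 18/31, 22/31, 23/31, 1]
j=0 picked index 0: u0 ∈ [0, 9/31)
j=1 picked index 1: u0 ∈ [14/155, 59/155)
j=2 picked index 1: u0 ∈ [-17/155, 28/155)
j=3 picked index 3: u0 ∈ [17/155, 22/155)
j=4 picked index 4: u0 ∈ [-9/155, 1/5)
intersection: [17/155, 22/155)

17/155 22/155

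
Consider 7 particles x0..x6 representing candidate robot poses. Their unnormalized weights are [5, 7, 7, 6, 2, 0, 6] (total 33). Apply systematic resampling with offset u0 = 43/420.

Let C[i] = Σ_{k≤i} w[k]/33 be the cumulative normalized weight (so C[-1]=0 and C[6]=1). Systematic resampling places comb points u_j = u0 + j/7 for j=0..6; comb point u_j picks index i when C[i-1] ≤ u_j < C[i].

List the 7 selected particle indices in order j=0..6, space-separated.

C = [5/33, 4/11, 19/33, 25/33, 9/11, 9/11, 1]
j=0: u_0=43/420 ∈ [0, 5/33) → index 0
j=1: u_1=103/420 ∈ [5/33, 4/11) → index 1
j=2: u_2=163/420 ∈ [4/11, 19/33) → index 2
j=3: u_3=223/420 ∈ [4/11, 19/33) → index 2
j=4: u_4=283/420 ∈ [19/33, 25/33) → index 3
j=5: u_5=49/60 ∈ [25/33, 9/11) → index 4
j=6: u_6=403/420 ∈ [9/11, 1) → index 6

0 1 2 2 3 4 6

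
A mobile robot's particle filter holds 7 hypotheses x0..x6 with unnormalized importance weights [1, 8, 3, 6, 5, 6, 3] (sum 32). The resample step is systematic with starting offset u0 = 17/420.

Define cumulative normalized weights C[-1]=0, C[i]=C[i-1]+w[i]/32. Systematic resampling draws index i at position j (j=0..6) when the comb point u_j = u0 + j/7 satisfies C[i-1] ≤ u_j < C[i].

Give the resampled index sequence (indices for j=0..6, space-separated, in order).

C = [1/32, 9/32, 3/8, 9/16, 23/32, 29/32, 1]
j=0: u_0=17/420 ∈ [1/32, 9/32) → index 1
j=1: u_1=11/60 ∈ [1/32, 9/32) → index 1
j=2: u_2=137/420 ∈ [9/32, 3/8) → index 2
j=3: u_3=197/420 ∈ [3/8, 9/16) → index 3
j=4: u_4=257/420 ∈ [9/16, 23/32) → index 4
j=5: u_5=317/420 ∈ [23/32, 29/32) → index 5
j=6: u_6=377/420 ∈ [23/32, 29/32) → index 5

1 1 2 3 4 5 5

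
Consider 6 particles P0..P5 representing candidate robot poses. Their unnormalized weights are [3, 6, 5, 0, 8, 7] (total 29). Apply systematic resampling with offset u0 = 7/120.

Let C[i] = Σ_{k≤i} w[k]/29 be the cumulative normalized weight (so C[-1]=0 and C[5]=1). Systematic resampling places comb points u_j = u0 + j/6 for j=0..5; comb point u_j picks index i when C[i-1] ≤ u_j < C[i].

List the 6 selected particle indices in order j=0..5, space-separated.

C = [3/29, 9/29, 14/29, 14/29, 22/29, 1]
j=0: u_0=7/120 ∈ [0, 3/29) → index 0
j=1: u_1=9/40 ∈ [3/29, 9/29) → index 1
j=2: u_2=47/120 ∈ [9/29, 14/29) → index 2
j=3: u_3=67/120 ∈ [14/29, 22/29) → index 4
j=4: u_4=29/40 ∈ [14/29, 22/29) → index 4
j=5: u_5=107/120 ∈ [22/29, 1) → index 5

0 1 2 4 4 5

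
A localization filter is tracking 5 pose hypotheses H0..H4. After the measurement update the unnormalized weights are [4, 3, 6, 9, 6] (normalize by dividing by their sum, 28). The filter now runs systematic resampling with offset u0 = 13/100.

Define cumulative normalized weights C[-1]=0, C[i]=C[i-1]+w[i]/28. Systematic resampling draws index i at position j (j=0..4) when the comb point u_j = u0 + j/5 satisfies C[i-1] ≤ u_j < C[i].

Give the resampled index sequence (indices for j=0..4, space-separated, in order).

0 2 3 3 4

C = [1/7, 1/4, 13/28, 11/14, 1]
j=0: u_0=13/100 ∈ [0, 1/7) → index 0
j=1: u_1=33/100 ∈ [1/4, 13/28) → index 2
j=2: u_2=53/100 ∈ [13/28, 11/14) → index 3
j=3: u_3=73/100 ∈ [13/28, 11/14) → index 3
j=4: u_4=93/100 ∈ [11/14, 1) → index 4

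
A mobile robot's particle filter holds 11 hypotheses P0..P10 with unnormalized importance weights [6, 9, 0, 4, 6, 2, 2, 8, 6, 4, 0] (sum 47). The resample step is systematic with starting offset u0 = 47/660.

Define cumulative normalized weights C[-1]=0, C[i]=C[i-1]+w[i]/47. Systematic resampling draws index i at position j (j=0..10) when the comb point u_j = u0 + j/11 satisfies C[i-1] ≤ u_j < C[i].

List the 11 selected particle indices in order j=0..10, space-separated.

C = [6/47, 15/47, 15/47, 19/47, 25/47, 27/47, 29/47, 37/47, 43/47, 1, 1]
j=0: u_0=47/660 ∈ [0, 6/47) → index 0
j=1: u_1=107/660 ∈ [6/47, 15/47) → index 1
j=2: u_2=167/660 ∈ [6/47, 15/47) → index 1
j=3: u_3=227/660 ∈ [15/47, 19/47) → index 3
j=4: u_4=287/660 ∈ [19/47, 25/47) → index 4
j=5: u_5=347/660 ∈ [19/47, 25/47) → index 4
j=6: u_6=37/60 ∈ [27/47, 29/47) → index 6
j=7: u_7=467/660 ∈ [29/47, 37/47) → index 7
j=8: u_8=527/660 ∈ [37/47, 43/47) → index 8
j=9: u_9=587/660 ∈ [37/47, 43/47) → index 8
j=10: u_10=647/660 ∈ [43/47, 1) → index 9

0 1 1 3 4 4 6 7 8 8 9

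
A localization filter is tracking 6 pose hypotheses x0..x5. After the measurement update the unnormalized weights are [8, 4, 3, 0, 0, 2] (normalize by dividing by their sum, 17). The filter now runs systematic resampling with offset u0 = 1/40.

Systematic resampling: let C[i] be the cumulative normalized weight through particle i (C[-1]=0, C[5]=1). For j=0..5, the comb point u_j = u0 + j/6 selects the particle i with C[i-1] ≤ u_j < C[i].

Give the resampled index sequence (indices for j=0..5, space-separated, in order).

C = [8/17, 12/17, 15/17, 15/17, 15/17, 1]
j=0: u_0=1/40 ∈ [0, 8/17) → index 0
j=1: u_1=23/120 ∈ [0, 8/17) → index 0
j=2: u_2=43/120 ∈ [0, 8/17) → index 0
j=3: u_3=21/40 ∈ [8/17, 12/17) → index 1
j=4: u_4=83/120 ∈ [8/17, 12/17) → index 1
j=5: u_5=103/120 ∈ [12/17, 15/17) → index 2

0 0 0 1 1 2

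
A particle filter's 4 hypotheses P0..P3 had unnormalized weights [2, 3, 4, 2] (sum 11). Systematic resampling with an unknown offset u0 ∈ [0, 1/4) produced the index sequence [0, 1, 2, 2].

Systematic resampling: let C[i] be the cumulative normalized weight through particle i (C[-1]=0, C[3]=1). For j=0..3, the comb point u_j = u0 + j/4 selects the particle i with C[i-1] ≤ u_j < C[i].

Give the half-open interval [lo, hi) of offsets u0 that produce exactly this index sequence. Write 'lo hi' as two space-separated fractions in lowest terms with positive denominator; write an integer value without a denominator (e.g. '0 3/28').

0 3/44

C = [2/11, 5/11, 9/11, 1]
j=0 picked index 0: u0 ∈ [0, 2/11)
j=1 picked index 1: u0 ∈ [-3/44, 9/44)
j=2 picked index 2: u0 ∈ [-1/22, 7/22)
j=3 picked index 2: u0 ∈ [-13/44, 3/44)
intersection: [0, 3/44)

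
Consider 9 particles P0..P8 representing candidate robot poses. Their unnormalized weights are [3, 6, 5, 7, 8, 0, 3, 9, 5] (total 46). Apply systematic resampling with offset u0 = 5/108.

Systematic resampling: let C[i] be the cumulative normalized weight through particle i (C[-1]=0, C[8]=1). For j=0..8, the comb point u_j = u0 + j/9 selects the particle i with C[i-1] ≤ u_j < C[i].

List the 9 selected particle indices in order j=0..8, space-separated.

C = [3/46, 9/46, 7/23, 21/46, 29/46, 29/46, 16/23, 41/46, 1]
j=0: u_0=5/108 ∈ [0, 3/46) → index 0
j=1: u_1=17/108 ∈ [3/46, 9/46) → index 1
j=2: u_2=29/108 ∈ [9/46, 7/23) → index 2
j=3: u_3=41/108 ∈ [7/23, 21/46) → index 3
j=4: u_4=53/108 ∈ [21/46, 29/46) → index 4
j=5: u_5=65/108 ∈ [21/46, 29/46) → index 4
j=6: u_6=77/108 ∈ [16/23, 41/46) → index 7
j=7: u_7=89/108 ∈ [16/23, 41/46) → index 7
j=8: u_8=101/108 ∈ [41/46, 1) → index 8

0 1 2 3 4 4 7 7 8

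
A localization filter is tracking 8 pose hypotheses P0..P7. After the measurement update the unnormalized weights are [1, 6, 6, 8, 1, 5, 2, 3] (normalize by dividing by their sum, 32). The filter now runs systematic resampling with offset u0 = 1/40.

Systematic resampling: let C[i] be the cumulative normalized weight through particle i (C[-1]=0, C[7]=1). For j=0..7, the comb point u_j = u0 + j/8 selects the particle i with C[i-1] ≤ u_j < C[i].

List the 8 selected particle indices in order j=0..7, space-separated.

C = [1/32, 7/32, 13/32, 21/32, 11/16, 27/32, 29/32, 1]
j=0: u_0=1/40 ∈ [0, 1/32) → index 0
j=1: u_1=3/20 ∈ [1/32, 7/32) → index 1
j=2: u_2=11/40 ∈ [7/32, 13/32) → index 2
j=3: u_3=2/5 ∈ [7/32, 13/32) → index 2
j=4: u_4=21/40 ∈ [13/32, 21/32) → index 3
j=5: u_5=13/20 ∈ [13/32, 21/32) → index 3
j=6: u_6=31/40 ∈ [11/16, 27/32) → index 5
j=7: u_7=9/10 ∈ [27/32, 29/32) → index 6

0 1 2 2 3 3 5 6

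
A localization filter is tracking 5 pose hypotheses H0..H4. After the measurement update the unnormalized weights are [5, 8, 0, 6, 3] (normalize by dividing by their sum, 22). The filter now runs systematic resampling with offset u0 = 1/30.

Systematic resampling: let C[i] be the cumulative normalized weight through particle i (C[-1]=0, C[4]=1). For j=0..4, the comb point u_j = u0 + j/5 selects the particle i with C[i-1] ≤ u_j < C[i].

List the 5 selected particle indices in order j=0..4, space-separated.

0 1 1 3 3

C = [5/22, 13/22, 13/22, 19/22, 1]
j=0: u_0=1/30 ∈ [0, 5/22) → index 0
j=1: u_1=7/30 ∈ [5/22, 13/22) → index 1
j=2: u_2=13/30 ∈ [5/22, 13/22) → index 1
j=3: u_3=19/30 ∈ [13/22, 19/22) → index 3
j=4: u_4=5/6 ∈ [13/22, 19/22) → index 3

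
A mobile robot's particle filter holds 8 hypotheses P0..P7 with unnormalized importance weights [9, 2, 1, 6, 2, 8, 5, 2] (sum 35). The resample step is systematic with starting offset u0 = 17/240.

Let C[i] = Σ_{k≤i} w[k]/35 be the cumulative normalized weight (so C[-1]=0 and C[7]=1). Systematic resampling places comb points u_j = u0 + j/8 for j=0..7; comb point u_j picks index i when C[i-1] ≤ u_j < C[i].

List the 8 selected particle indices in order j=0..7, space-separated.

0 0 2 3 4 5 6 7

C = [9/35, 11/35, 12/35, 18/35, 4/7, 4/5, 33/35, 1]
j=0: u_0=17/240 ∈ [0, 9/35) → index 0
j=1: u_1=47/240 ∈ [0, 9/35) → index 0
j=2: u_2=77/240 ∈ [11/35, 12/35) → index 2
j=3: u_3=107/240 ∈ [12/35, 18/35) → index 3
j=4: u_4=137/240 ∈ [18/35, 4/7) → index 4
j=5: u_5=167/240 ∈ [4/7, 4/5) → index 5
j=6: u_6=197/240 ∈ [4/5, 33/35) → index 6
j=7: u_7=227/240 ∈ [33/35, 1) → index 7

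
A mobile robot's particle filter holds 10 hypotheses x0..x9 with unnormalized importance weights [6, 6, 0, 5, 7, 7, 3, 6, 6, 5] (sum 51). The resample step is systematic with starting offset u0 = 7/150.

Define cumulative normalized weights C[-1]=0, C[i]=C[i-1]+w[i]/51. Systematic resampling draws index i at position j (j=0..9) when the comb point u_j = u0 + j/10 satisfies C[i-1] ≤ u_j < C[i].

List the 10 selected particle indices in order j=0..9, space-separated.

0 1 3 4 4 5 6 7 8 9

C = [2/17, 4/17, 4/17, 1/3, 8/17, 31/51, 2/3, 40/51, 46/51, 1]
j=0: u_0=7/150 ∈ [0, 2/17) → index 0
j=1: u_1=11/75 ∈ [2/17, 4/17) → index 1
j=2: u_2=37/150 ∈ [4/17, 1/3) → index 3
j=3: u_3=26/75 ∈ [1/3, 8/17) → index 4
j=4: u_4=67/150 ∈ [1/3, 8/17) → index 4
j=5: u_5=41/75 ∈ [8/17, 31/51) → index 5
j=6: u_6=97/150 ∈ [31/51, 2/3) → index 6
j=7: u_7=56/75 ∈ [2/3, 40/51) → index 7
j=8: u_8=127/150 ∈ [40/51, 46/51) → index 8
j=9: u_9=71/75 ∈ [46/51, 1) → index 9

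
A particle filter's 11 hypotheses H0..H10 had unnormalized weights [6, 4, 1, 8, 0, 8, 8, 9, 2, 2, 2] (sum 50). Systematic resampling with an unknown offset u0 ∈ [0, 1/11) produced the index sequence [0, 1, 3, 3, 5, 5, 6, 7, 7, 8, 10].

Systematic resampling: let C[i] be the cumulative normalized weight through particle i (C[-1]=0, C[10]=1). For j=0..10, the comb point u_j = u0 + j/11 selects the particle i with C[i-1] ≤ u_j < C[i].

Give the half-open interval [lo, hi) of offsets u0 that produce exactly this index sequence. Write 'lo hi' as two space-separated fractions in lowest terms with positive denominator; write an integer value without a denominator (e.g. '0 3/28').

7/110 47/550

C = [3/25, 1/5, 11/50, 19/50, 19/50, 27/50, 7/10, 22/25, 23/25, 24/25, 1]
j=0 picked index 0: u0 ∈ [0, 3/25)
j=1 picked index 1: u0 ∈ [8/275, 6/55)
j=2 picked index 3: u0 ∈ [21/550, 109/550)
j=3 picked index 3: u0 ∈ [-29/550, 59/550)
j=4 picked index 5: u0 ∈ [9/550, 97/550)
j=5 picked index 5: u0 ∈ [-41/550, 47/550)
j=6 picked index 6: u0 ∈ [-3/550, 17/110)
j=7 picked index 7: u0 ∈ [7/110, 67/275)
j=8 picked index 7: u0 ∈ [-3/110, 42/275)
j=9 picked index 8: u0 ∈ [17/275, 28/275)
j=10 picked index 10: u0 ∈ [14/275, 1/11)
intersection: [7/110, 47/550)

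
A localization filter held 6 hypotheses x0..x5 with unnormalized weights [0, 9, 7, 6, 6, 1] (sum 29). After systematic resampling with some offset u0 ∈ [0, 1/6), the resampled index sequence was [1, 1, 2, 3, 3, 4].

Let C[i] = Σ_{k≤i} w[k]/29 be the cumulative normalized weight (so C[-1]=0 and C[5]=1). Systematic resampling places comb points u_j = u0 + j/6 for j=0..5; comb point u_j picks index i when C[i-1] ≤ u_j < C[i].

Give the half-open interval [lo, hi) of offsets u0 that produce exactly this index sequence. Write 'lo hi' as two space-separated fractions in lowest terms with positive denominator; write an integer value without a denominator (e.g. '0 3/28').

3/58 8/87

C = [0, 9/29, 16/29, 22/29, 28/29, 1]
j=0 picked index 1: u0 ∈ [0, 9/29)
j=1 picked index 1: u0 ∈ [-1/6, 25/174)
j=2 picked index 2: u0 ∈ [-2/87, 19/87)
j=3 picked index 3: u0 ∈ [3/58, 15/58)
j=4 picked index 3: u0 ∈ [-10/87, 8/87)
j=5 picked index 4: u0 ∈ [-13/174, 23/174)
intersection: [3/58, 8/87)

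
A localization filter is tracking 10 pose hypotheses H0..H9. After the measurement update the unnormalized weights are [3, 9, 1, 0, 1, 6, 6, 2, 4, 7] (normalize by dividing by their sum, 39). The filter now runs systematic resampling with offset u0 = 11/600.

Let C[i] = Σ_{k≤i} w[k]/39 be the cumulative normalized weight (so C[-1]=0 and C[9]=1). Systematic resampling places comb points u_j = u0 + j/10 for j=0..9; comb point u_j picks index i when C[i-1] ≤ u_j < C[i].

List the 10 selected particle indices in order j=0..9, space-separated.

0 1 1 2 5 6 6 8 8 9

C = [1/13, 4/13, 1/3, 1/3, 14/39, 20/39, 2/3, 28/39, 32/39, 1]
j=0: u_0=11/600 ∈ [0, 1/13) → index 0
j=1: u_1=71/600 ∈ [1/13, 4/13) → index 1
j=2: u_2=131/600 ∈ [1/13, 4/13) → index 1
j=3: u_3=191/600 ∈ [4/13, 1/3) → index 2
j=4: u_4=251/600 ∈ [14/39, 20/39) → index 5
j=5: u_5=311/600 ∈ [20/39, 2/3) → index 6
j=6: u_6=371/600 ∈ [20/39, 2/3) → index 6
j=7: u_7=431/600 ∈ [28/39, 32/39) → index 8
j=8: u_8=491/600 ∈ [28/39, 32/39) → index 8
j=9: u_9=551/600 ∈ [32/39, 1) → index 9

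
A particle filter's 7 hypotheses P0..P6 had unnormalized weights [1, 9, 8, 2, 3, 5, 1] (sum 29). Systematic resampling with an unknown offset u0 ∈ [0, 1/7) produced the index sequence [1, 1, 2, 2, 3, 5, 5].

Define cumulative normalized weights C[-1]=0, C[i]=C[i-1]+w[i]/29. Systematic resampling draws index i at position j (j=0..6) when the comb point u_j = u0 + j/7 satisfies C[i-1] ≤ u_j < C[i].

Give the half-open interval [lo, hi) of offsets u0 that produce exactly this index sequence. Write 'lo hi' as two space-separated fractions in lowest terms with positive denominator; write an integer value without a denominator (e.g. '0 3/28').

C = [1/29, 10/29, 18/29, 20/29, 23/29, 28/29, 1]
j=0 picked index 1: u0 ∈ [1/29, 10/29)
j=1 picked index 1: u0 ∈ [-22/203, 41/203)
j=2 picked index 2: u0 ∈ [12/203, 68/203)
j=3 picked index 2: u0 ∈ [-17/203, 39/203)
j=4 picked index 3: u0 ∈ [10/203, 24/203)
j=5 picked index 5: u0 ∈ [16/203, 51/203)
j=6 picked index 5: u0 ∈ [-13/203, 22/203)
intersection: [16/203, 22/203)

16/203 22/203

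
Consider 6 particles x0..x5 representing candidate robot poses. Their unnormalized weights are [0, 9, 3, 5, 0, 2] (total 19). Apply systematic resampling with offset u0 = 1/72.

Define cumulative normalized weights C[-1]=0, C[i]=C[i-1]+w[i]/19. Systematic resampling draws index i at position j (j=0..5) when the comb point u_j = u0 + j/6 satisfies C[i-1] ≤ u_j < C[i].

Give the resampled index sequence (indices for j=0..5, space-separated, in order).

1 1 1 2 3 3

C = [0, 9/19, 12/19, 17/19, 17/19, 1]
j=0: u_0=1/72 ∈ [0, 9/19) → index 1
j=1: u_1=13/72 ∈ [0, 9/19) → index 1
j=2: u_2=25/72 ∈ [0, 9/19) → index 1
j=3: u_3=37/72 ∈ [9/19, 12/19) → index 2
j=4: u_4=49/72 ∈ [12/19, 17/19) → index 3
j=5: u_5=61/72 ∈ [12/19, 17/19) → index 3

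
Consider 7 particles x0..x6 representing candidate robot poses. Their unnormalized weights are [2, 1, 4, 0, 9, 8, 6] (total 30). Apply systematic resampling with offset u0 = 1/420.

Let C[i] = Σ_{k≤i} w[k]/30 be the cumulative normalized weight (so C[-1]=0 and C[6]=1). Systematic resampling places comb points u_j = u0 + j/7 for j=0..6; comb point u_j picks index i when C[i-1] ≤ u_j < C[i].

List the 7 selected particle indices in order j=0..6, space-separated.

0 2 4 4 5 5 6

C = [1/15, 1/10, 7/30, 7/30, 8/15, 4/5, 1]
j=0: u_0=1/420 ∈ [0, 1/15) → index 0
j=1: u_1=61/420 ∈ [1/10, 7/30) → index 2
j=2: u_2=121/420 ∈ [7/30, 8/15) → index 4
j=3: u_3=181/420 ∈ [7/30, 8/15) → index 4
j=4: u_4=241/420 ∈ [8/15, 4/5) → index 5
j=5: u_5=43/60 ∈ [8/15, 4/5) → index 5
j=6: u_6=361/420 ∈ [4/5, 1) → index 6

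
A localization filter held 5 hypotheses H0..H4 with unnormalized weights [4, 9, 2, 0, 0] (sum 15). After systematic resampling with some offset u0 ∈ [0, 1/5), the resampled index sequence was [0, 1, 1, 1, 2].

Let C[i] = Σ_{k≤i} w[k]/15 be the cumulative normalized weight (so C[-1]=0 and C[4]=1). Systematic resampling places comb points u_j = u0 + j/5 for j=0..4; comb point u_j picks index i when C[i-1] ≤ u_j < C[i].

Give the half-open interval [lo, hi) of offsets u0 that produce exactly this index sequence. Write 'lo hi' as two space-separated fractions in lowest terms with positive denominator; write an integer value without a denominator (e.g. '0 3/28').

C = [4/15, 13/15, 1, 1, 1]
j=0 picked index 0: u0 ∈ [0, 4/15)
j=1 picked index 1: u0 ∈ [1/15, 2/3)
j=2 picked index 1: u0 ∈ [-2/15, 7/15)
j=3 picked index 1: u0 ∈ [-1/3, 4/15)
j=4 picked index 2: u0 ∈ [1/15, 1/5)
intersection: [1/15, 1/5)

1/15 1/5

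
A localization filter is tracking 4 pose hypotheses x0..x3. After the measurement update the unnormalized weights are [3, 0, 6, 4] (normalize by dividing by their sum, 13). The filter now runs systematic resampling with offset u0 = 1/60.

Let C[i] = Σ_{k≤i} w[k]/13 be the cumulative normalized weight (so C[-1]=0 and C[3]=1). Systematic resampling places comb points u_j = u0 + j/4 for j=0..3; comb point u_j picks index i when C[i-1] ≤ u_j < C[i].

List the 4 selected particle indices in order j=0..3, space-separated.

0 2 2 3

C = [3/13, 3/13, 9/13, 1]
j=0: u_0=1/60 ∈ [0, 3/13) → index 0
j=1: u_1=4/15 ∈ [3/13, 9/13) → index 2
j=2: u_2=31/60 ∈ [3/13, 9/13) → index 2
j=3: u_3=23/30 ∈ [9/13, 1) → index 3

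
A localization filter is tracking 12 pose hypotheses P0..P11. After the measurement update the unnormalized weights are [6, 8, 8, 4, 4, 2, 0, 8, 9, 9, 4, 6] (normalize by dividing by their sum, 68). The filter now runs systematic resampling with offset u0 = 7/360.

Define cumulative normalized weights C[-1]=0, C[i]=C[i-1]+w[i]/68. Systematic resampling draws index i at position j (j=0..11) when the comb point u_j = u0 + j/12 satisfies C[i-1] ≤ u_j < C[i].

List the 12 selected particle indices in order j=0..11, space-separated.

0 1 1 2 3 4 7 8 8 9 9 11

C = [3/34, 7/34, 11/34, 13/34, 15/34, 8/17, 8/17, 10/17, 49/68, 29/34, 31/34, 1]
j=0: u_0=7/360 ∈ [0, 3/34) → index 0
j=1: u_1=37/360 ∈ [3/34, 7/34) → index 1
j=2: u_2=67/360 ∈ [3/34, 7/34) → index 1
j=3: u_3=97/360 ∈ [7/34, 11/34) → index 2
j=4: u_4=127/360 ∈ [11/34, 13/34) → index 3
j=5: u_5=157/360 ∈ [13/34, 15/34) → index 4
j=6: u_6=187/360 ∈ [8/17, 10/17) → index 7
j=7: u_7=217/360 ∈ [10/17, 49/68) → index 8
j=8: u_8=247/360 ∈ [10/17, 49/68) → index 8
j=9: u_9=277/360 ∈ [49/68, 29/34) → index 9
j=10: u_10=307/360 ∈ [49/68, 29/34) → index 9
j=11: u_11=337/360 ∈ [31/34, 1) → index 11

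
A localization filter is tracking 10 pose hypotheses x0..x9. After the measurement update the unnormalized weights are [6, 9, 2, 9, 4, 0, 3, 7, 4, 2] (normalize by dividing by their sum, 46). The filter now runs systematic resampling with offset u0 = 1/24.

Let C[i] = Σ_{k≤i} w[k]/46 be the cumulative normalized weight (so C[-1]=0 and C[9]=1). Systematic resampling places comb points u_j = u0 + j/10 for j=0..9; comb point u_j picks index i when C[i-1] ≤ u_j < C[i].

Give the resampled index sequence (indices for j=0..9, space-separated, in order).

C = [3/23, 15/46, 17/46, 13/23, 15/23, 15/23, 33/46, 20/23, 22/23, 1]
j=0: u_0=1/24 ∈ [0, 3/23) → index 0
j=1: u_1=17/120 ∈ [3/23, 15/46) → index 1
j=2: u_2=29/120 ∈ [3/23, 15/46) → index 1
j=3: u_3=41/120 ∈ [15/46, 17/46) → index 2
j=4: u_4=53/120 ∈ [17/46, 13/23) → index 3
j=5: u_5=13/24 ∈ [17/46, 13/23) → index 3
j=6: u_6=77/120 ∈ [13/23, 15/23) → index 4
j=7: u_7=89/120 ∈ [33/46, 20/23) → index 7
j=8: u_8=101/120 ∈ [33/46, 20/23) → index 7
j=9: u_9=113/120 ∈ [20/23, 22/23) → index 8

0 1 1 2 3 3 4 7 7 8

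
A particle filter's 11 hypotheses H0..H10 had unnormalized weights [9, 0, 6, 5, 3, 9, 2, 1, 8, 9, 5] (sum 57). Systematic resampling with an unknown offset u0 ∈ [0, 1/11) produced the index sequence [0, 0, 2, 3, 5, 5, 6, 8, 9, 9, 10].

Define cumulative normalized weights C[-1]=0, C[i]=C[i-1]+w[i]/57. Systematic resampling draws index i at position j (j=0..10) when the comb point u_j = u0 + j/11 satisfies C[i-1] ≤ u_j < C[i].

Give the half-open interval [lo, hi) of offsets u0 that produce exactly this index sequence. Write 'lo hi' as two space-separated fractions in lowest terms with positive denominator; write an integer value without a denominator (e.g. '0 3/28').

25/627 32/627

C = [3/19, 3/19, 5/19, 20/57, 23/57, 32/57, 34/57, 35/57, 43/57, 52/57, 1]
j=0 picked index 0: u0 ∈ [0, 3/19)
j=1 picked index 0: u0 ∈ [-1/11, 14/209)
j=2 picked index 2: u0 ∈ [-5/209, 17/209)
j=3 picked index 3: u0 ∈ [-2/209, 49/627)
j=4 picked index 5: u0 ∈ [25/627, 124/627)
j=5 picked index 5: u0 ∈ [-32/627, 67/627)
j=6 picked index 6: u0 ∈ [10/627, 32/627)
j=7 picked index 8: u0 ∈ [-14/627, 74/627)
j=8 picked index 9: u0 ∈ [17/627, 116/627)
j=9 picked index 9: u0 ∈ [-40/627, 59/627)
j=10 picked index 10: u0 ∈ [2/627, 1/11)
intersection: [25/627, 32/627)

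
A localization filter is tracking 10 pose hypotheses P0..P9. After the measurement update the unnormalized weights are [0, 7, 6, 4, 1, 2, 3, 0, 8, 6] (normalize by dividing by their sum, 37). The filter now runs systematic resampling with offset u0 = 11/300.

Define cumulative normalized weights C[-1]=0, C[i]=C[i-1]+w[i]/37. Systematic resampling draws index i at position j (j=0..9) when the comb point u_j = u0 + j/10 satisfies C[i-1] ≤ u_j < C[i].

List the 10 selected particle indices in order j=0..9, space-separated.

1 1 2 2 3 5 8 8 8 9

C = [0, 7/37, 13/37, 17/37, 18/37, 20/37, 23/37, 23/37, 31/37, 1]
j=0: u_0=11/300 ∈ [0, 7/37) → index 1
j=1: u_1=41/300 ∈ [0, 7/37) → index 1
j=2: u_2=71/300 ∈ [7/37, 13/37) → index 2
j=3: u_3=101/300 ∈ [7/37, 13/37) → index 2
j=4: u_4=131/300 ∈ [13/37, 17/37) → index 3
j=5: u_5=161/300 ∈ [18/37, 20/37) → index 5
j=6: u_6=191/300 ∈ [23/37, 31/37) → index 8
j=7: u_7=221/300 ∈ [23/37, 31/37) → index 8
j=8: u_8=251/300 ∈ [23/37, 31/37) → index 8
j=9: u_9=281/300 ∈ [31/37, 1) → index 9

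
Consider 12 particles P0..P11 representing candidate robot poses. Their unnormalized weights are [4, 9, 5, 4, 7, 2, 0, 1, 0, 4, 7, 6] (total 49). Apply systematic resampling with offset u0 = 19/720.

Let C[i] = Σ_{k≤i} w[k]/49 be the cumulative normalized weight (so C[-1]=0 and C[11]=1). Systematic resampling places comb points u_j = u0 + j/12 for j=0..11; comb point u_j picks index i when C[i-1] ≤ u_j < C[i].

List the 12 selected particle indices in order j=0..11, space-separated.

0 1 1 2 2 3 4 5 9 10 10 11

C = [4/49, 13/49, 18/49, 22/49, 29/49, 31/49, 31/49, 32/49, 32/49, 36/49, 43/49, 1]
j=0: u_0=19/720 ∈ [0, 4/49) → index 0
j=1: u_1=79/720 ∈ [4/49, 13/49) → index 1
j=2: u_2=139/720 ∈ [4/49, 13/49) → index 1
j=3: u_3=199/720 ∈ [13/49, 18/49) → index 2
j=4: u_4=259/720 ∈ [13/49, 18/49) → index 2
j=5: u_5=319/720 ∈ [18/49, 22/49) → index 3
j=6: u_6=379/720 ∈ [22/49, 29/49) → index 4
j=7: u_7=439/720 ∈ [29/49, 31/49) → index 5
j=8: u_8=499/720 ∈ [32/49, 36/49) → index 9
j=9: u_9=559/720 ∈ [36/49, 43/49) → index 10
j=10: u_10=619/720 ∈ [36/49, 43/49) → index 10
j=11: u_11=679/720 ∈ [43/49, 1) → index 11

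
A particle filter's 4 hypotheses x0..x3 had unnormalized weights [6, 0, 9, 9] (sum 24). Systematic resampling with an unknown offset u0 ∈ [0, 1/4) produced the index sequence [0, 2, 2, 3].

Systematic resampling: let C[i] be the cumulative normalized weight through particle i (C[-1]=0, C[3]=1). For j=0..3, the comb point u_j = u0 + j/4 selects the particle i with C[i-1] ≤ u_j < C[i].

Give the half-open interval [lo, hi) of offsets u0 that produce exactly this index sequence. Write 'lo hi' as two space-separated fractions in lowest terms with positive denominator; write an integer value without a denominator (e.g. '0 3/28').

C = [1/4, 1/4, 5/8, 1]
j=0 picked index 0: u0 ∈ [0, 1/4)
j=1 picked index 2: u0 ∈ [0, 3/8)
j=2 picked index 2: u0 ∈ [-1/4, 1/8)
j=3 picked index 3: u0 ∈ [-1/8, 1/4)
intersection: [0, 1/8)

0 1/8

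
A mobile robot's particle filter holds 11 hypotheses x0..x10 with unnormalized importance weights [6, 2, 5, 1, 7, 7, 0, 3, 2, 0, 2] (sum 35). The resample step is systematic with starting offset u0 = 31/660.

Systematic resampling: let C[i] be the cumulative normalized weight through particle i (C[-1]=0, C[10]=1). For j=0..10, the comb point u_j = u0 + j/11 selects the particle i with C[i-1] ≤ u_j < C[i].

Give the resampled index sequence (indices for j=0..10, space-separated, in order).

0 0 2 2 4 4 4 5 5 7 10

C = [6/35, 8/35, 13/35, 2/5, 3/5, 4/5, 4/5, 31/35, 33/35, 33/35, 1]
j=0: u_0=31/660 ∈ [0, 6/35) → index 0
j=1: u_1=91/660 ∈ [0, 6/35) → index 0
j=2: u_2=151/660 ∈ [8/35, 13/35) → index 2
j=3: u_3=211/660 ∈ [8/35, 13/35) → index 2
j=4: u_4=271/660 ∈ [2/5, 3/5) → index 4
j=5: u_5=331/660 ∈ [2/5, 3/5) → index 4
j=6: u_6=391/660 ∈ [2/5, 3/5) → index 4
j=7: u_7=41/60 ∈ [3/5, 4/5) → index 5
j=8: u_8=511/660 ∈ [3/5, 4/5) → index 5
j=9: u_9=571/660 ∈ [4/5, 31/35) → index 7
j=10: u_10=631/660 ∈ [33/35, 1) → index 10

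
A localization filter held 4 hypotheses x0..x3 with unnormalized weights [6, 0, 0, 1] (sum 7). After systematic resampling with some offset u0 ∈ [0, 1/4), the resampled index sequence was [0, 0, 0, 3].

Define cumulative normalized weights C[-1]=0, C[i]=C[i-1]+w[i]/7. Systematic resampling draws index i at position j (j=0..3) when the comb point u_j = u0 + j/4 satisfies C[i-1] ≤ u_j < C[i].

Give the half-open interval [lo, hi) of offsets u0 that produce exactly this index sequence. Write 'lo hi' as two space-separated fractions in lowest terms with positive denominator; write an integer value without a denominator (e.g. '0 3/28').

C = [6/7, 6/7, 6/7, 1]
j=0 picked index 0: u0 ∈ [0, 6/7)
j=1 picked index 0: u0 ∈ [-1/4, 17/28)
j=2 picked index 0: u0 ∈ [-1/2, 5/14)
j=3 picked index 3: u0 ∈ [3/28, 1/4)
intersection: [3/28, 1/4)

3/28 1/4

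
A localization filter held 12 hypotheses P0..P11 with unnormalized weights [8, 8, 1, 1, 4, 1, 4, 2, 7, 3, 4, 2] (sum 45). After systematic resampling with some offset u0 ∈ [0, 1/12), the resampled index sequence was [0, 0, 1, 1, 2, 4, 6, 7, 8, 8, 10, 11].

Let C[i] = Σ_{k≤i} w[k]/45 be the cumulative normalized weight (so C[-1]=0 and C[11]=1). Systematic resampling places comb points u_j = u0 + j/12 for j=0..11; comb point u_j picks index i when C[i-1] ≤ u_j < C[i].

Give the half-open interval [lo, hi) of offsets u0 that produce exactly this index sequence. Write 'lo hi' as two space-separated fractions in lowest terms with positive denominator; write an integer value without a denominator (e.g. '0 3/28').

C = [8/45, 16/45, 17/45, 2/5, 22/45, 23/45, 3/5, 29/45, 4/5, 13/15, 43/45, 1]
j=0 picked index 0: u0 ∈ [0, 8/45)
j=1 picked index 0: u0 ∈ [-1/12, 17/180)
j=2 picked index 1: u0 ∈ [1/90, 17/90)
j=3 picked index 1: u0 ∈ [-13/180, 19/180)
j=4 picked index 2: u0 ∈ [1/45, 2/45)
j=5 picked index 4: u0 ∈ [-1/60, 13/180)
j=6 picked index 6: u0 ∈ [1/90, 1/10)
j=7 picked index 7: u0 ∈ [1/60, 11/180)
j=8 picked index 8: u0 ∈ [-1/45, 2/15)
j=9 picked index 8: u0 ∈ [-19/180, 1/20)
j=10 picked index 10: u0 ∈ [1/30, 11/90)
j=11 picked index 11: u0 ∈ [7/180, 1/12)
intersection: [7/180, 2/45)

7/180 2/45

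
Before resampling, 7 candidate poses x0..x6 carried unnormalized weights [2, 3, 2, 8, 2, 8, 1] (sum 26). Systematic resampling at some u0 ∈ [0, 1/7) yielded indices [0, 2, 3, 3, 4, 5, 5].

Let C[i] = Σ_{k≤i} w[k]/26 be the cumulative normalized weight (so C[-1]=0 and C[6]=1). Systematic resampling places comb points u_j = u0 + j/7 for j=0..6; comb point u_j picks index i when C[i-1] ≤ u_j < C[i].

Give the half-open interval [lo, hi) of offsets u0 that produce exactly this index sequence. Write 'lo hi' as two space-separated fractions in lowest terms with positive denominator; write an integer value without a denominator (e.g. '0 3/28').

C = [1/13, 5/26, 7/26, 15/26, 17/26, 25/26, 1]
j=0 picked index 0: u0 ∈ [0, 1/13)
j=1 picked index 2: u0 ∈ [9/182, 23/182)
j=2 picked index 3: u0 ∈ [-3/182, 53/182)
j=3 picked index 3: u0 ∈ [-29/182, 27/182)
j=4 picked index 4: u0 ∈ [1/182, 15/182)
j=5 picked index 5: u0 ∈ [-11/182, 45/182)
j=6 picked index 5: u0 ∈ [-37/182, 19/182)
intersection: [9/182, 1/13)

9/182 1/13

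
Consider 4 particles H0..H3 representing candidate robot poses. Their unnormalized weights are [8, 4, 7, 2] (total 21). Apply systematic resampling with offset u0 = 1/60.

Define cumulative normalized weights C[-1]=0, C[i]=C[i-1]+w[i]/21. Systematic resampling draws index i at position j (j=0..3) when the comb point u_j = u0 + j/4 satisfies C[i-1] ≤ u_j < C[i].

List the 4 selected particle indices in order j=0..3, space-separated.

0 0 1 2

C = [8/21, 4/7, 19/21, 1]
j=0: u_0=1/60 ∈ [0, 8/21) → index 0
j=1: u_1=4/15 ∈ [0, 8/21) → index 0
j=2: u_2=31/60 ∈ [8/21, 4/7) → index 1
j=3: u_3=23/30 ∈ [4/7, 19/21) → index 2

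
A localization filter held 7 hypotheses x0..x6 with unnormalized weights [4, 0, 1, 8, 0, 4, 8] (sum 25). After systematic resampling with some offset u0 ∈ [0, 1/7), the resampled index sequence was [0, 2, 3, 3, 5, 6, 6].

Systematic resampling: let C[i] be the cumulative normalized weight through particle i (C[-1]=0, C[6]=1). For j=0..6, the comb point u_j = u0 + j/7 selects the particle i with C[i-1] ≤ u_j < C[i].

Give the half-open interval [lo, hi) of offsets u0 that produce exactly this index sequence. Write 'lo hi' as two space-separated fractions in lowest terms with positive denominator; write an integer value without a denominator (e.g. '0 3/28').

C = [4/25, 4/25, 1/5, 13/25, 13/25, 17/25, 1]
j=0 picked index 0: u0 ∈ [0, 4/25)
j=1 picked index 2: u0 ∈ [3/175, 2/35)
j=2 picked index 3: u0 ∈ [-3/35, 41/175)
j=3 picked index 3: u0 ∈ [-8/35, 16/175)
j=4 picked index 5: u0 ∈ [-9/175, 19/175)
j=5 picked index 6: u0 ∈ [-6/175, 2/7)
j=6 picked index 6: u0 ∈ [-31/175, 1/7)
intersection: [3/175, 2/35)

3/175 2/35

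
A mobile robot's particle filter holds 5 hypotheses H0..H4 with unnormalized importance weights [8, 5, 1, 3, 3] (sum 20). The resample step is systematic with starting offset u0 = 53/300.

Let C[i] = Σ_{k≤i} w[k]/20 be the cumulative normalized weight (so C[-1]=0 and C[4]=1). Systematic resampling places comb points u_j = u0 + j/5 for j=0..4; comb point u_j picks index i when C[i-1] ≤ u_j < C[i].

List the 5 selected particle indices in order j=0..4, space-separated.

0 0 1 3 4

C = [2/5, 13/20, 7/10, 17/20, 1]
j=0: u_0=53/300 ∈ [0, 2/5) → index 0
j=1: u_1=113/300 ∈ [0, 2/5) → index 0
j=2: u_2=173/300 ∈ [2/5, 13/20) → index 1
j=3: u_3=233/300 ∈ [7/10, 17/20) → index 3
j=4: u_4=293/300 ∈ [17/20, 1) → index 4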